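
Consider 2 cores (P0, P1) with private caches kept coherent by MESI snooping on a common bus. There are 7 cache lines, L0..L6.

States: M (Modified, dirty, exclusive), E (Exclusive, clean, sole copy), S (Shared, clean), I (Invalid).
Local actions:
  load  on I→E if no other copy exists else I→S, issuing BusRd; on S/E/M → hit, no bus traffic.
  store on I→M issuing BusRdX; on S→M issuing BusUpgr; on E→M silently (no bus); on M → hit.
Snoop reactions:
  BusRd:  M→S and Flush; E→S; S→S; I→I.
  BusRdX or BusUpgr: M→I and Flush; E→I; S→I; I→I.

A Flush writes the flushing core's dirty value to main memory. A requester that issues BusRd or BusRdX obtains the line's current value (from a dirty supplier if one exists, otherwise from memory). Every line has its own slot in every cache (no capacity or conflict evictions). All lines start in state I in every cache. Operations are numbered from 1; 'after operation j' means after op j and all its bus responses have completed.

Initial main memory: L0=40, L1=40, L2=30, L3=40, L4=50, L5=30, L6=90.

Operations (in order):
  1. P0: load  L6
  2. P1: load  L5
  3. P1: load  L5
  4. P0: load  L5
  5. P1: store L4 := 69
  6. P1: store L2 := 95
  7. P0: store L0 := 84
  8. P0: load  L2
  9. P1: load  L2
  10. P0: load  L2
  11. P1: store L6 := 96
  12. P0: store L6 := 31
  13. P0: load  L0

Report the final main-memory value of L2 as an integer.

[1] P0: load  L6 | P0:E(90), P1:I | bus: BusRd
[2] P1: load  L5 | P0:I, P1:E(30) | bus: BusRd
[3] P1: load  L5 | P0:I, P1:E(30) | bus: none
[4] P0: load  L5 | P0:S(30), P1:S(30) | bus: BusRd
[5] P1: store L4 := 69 | P0:I, P1:M(69) | bus: BusRdX
[6] P1: store L2 := 95 | P0:I, P1:M(95) | bus: BusRdX
[7] P0: store L0 := 84 | P0:M(84), P1:I | bus: BusRdX
[8] P0: load  L2 | P0:S(95), P1:S(95) | bus: BusRd,Flush
[9] P1: load  L2 | P0:S(95), P1:S(95) | bus: none
[10] P0: load  L2 | P0:S(95), P1:S(95) | bus: none
[11] P1: store L6 := 96 | P0:I, P1:M(96) | bus: BusRdX
[12] P0: store L6 := 31 | P0:M(31), P1:I | bus: BusRdX,Flush
[13] P0: load  L0 | P0:M(84), P1:I | bus: none

memory[L2] = 95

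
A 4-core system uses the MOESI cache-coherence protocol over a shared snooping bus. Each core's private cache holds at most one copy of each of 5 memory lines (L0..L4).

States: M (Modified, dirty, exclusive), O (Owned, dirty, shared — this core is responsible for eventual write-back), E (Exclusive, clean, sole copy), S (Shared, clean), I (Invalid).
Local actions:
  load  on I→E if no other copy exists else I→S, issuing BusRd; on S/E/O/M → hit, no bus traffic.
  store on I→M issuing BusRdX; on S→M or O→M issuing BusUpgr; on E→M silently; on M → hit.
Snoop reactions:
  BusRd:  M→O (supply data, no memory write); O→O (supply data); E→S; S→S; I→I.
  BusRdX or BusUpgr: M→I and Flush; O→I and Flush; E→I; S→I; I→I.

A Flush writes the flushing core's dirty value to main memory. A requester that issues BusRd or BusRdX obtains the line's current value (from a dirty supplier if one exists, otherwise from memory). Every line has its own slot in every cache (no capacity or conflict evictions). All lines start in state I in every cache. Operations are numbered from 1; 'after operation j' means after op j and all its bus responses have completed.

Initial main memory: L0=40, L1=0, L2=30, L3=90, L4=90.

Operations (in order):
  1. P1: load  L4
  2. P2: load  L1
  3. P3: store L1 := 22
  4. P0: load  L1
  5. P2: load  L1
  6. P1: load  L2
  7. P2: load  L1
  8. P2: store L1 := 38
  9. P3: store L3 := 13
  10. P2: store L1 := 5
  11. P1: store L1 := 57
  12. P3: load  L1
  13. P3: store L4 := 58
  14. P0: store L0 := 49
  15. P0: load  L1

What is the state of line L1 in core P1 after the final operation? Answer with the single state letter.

step 1: P1: load  L4  ⟶  IEII  (L4)  txn=BusRd  M[L4]=90
step 2: P2: load  L1  ⟶  IIEI  (L1)  txn=BusRd  M[L1]=0
step 3: P3: store L1 := 22  ⟶  IIIM  (L1)  txn=BusRdX  M[L1]=0
step 4: P0: load  L1  ⟶  SIIO  (L1)  txn=BusRd  M[L1]=0
step 5: P2: load  L1  ⟶  SISO  (L1)  txn=BusRd  M[L1]=0
step 6: P1: load  L2  ⟶  IEII  (L2)  txn=BusRd  M[L2]=30
step 7: P2: load  L1  ⟶  SISO  (L1)  txn=∅  M[L1]=0
step 8: P2: store L1 := 38  ⟶  IIMI  (L1)  txn=BusUpgr+Flush  M[L1]=22
step 9: P3: store L3 := 13  ⟶  IIIM  (L3)  txn=BusRdX  M[L3]=90
step 10: P2: store L1 := 5  ⟶  IIMI  (L1)  txn=∅  M[L1]=22
step 11: P1: store L1 := 57  ⟶  IMII  (L1)  txn=BusRdX+Flush  M[L1]=5
step 12: P3: load  L1  ⟶  IOIS  (L1)  txn=BusRd  M[L1]=5
step 13: P3: store L4 := 58  ⟶  IIIM  (L4)  txn=BusRdX  M[L4]=90
step 14: P0: store L0 := 49  ⟶  MIII  (L0)  txn=BusRdX  M[L0]=40
step 15: P0: load  L1  ⟶  SOIS  (L1)  txn=BusRd  M[L1]=5

state = O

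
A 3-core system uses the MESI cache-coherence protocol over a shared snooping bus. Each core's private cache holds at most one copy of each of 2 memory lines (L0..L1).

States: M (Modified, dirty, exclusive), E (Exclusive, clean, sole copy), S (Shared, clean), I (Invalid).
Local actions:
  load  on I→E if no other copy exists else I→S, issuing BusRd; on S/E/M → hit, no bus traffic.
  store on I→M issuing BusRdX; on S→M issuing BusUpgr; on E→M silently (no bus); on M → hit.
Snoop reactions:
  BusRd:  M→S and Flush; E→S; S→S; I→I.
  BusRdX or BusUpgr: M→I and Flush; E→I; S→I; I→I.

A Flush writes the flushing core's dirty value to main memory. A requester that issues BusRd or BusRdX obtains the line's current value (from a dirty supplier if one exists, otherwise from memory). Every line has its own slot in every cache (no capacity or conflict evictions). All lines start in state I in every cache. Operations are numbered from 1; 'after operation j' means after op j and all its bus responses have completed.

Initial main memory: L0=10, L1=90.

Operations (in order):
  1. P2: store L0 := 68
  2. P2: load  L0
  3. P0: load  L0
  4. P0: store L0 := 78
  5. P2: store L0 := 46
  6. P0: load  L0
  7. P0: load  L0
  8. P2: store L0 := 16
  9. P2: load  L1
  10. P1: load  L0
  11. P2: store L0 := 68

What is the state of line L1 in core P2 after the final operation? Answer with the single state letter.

state = E

[1] P2: store L0 := 68 | P0:I, P1:I, P2:M(68) | bus: BusRdX
[2] P2: load  L0 | P0:I, P1:I, P2:M(68) | bus: none
[3] P0: load  L0 | P0:S(68), P1:I, P2:S(68) | bus: BusRd,Flush
[4] P0: store L0 := 78 | P0:M(78), P1:I, P2:I | bus: BusUpgr
[5] P2: store L0 := 46 | P0:I, P1:I, P2:M(46) | bus: BusRdX,Flush
[6] P0: load  L0 | P0:S(46), P1:I, P2:S(46) | bus: BusRd,Flush
[7] P0: load  L0 | P0:S(46), P1:I, P2:S(46) | bus: none
[8] P2: store L0 := 16 | P0:I, P1:I, P2:M(16) | bus: BusUpgr
[9] P2: load  L1 | P0:I, P1:I, P2:E(90) | bus: BusRd
[10] P1: load  L0 | P0:I, P1:S(16), P2:S(16) | bus: BusRd,Flush
[11] P2: store L0 := 68 | P0:I, P1:I, P2:M(68) | bus: BusUpgr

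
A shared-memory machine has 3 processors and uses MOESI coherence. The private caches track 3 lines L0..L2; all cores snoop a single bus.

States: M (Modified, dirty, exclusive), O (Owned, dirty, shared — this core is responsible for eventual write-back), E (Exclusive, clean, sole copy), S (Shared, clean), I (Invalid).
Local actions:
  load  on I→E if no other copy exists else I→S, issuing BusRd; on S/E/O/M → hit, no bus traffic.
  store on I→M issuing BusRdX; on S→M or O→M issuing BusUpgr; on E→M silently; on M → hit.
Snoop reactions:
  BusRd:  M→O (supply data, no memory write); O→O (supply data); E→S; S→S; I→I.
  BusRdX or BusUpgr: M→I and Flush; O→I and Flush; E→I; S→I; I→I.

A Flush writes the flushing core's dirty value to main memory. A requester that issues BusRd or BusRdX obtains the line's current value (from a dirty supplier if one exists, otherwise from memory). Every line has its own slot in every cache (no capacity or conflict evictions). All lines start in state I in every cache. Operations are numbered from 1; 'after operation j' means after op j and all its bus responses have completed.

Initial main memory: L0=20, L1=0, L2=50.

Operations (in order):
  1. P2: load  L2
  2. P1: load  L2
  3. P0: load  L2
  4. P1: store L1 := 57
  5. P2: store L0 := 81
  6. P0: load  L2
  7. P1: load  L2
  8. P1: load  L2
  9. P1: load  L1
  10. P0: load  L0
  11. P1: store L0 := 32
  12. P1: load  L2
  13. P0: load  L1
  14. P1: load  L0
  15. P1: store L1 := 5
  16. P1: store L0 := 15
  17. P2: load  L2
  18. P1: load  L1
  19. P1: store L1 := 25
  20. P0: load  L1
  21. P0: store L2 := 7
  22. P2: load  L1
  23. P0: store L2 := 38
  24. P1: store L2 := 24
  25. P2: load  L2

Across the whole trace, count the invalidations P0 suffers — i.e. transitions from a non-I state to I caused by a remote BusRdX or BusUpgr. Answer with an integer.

invalidations = 3

[1] P2: load  L2 | P0:I, P1:I, P2:E(50) | bus: BusRd
[2] P1: load  L2 | P0:I, P1:S(50), P2:S(50) | bus: BusRd
[3] P0: load  L2 | P0:S(50), P1:S(50), P2:S(50) | bus: BusRd
[4] P1: store L1 := 57 | P0:I, P1:M(57), P2:I | bus: BusRdX
[5] P2: store L0 := 81 | P0:I, P1:I, P2:M(81) | bus: BusRdX
[6] P0: load  L2 | P0:S(50), P1:S(50), P2:S(50) | bus: none
[7] P1: load  L2 | P0:S(50), P1:S(50), P2:S(50) | bus: none
[8] P1: load  L2 | P0:S(50), P1:S(50), P2:S(50) | bus: none
[9] P1: load  L1 | P0:I, P1:M(57), P2:I | bus: none
[10] P0: load  L0 | P0:S(81), P1:I, P2:O(81) | bus: BusRd
[11] P1: store L0 := 32 | P0:I, P1:M(32), P2:I | bus: BusRdX,Flush
[12] P1: load  L2 | P0:S(50), P1:S(50), P2:S(50) | bus: none
[13] P0: load  L1 | P0:S(57), P1:O(57), P2:I | bus: BusRd
[14] P1: load  L0 | P0:I, P1:M(32), P2:I | bus: none
[15] P1: store L1 := 5 | P0:I, P1:M(5), P2:I | bus: BusUpgr
[16] P1: store L0 := 15 | P0:I, P1:M(15), P2:I | bus: none
[17] P2: load  L2 | P0:S(50), P1:S(50), P2:S(50) | bus: none
[18] P1: load  L1 | P0:I, P1:M(5), P2:I | bus: none
[19] P1: store L1 := 25 | P0:I, P1:M(25), P2:I | bus: none
[20] P0: load  L1 | P0:S(25), P1:O(25), P2:I | bus: BusRd
[21] P0: store L2 := 7 | P0:M(7), P1:I, P2:I | bus: BusUpgr
[22] P2: load  L1 | P0:S(25), P1:O(25), P2:S(25) | bus: BusRd
[23] P0: store L2 := 38 | P0:M(38), P1:I, P2:I | bus: none
[24] P1: store L2 := 24 | P0:I, P1:M(24), P2:I | bus: BusRdX,Flush
[25] P2: load  L2 | P0:I, P1:O(24), P2:S(24) | bus: BusRd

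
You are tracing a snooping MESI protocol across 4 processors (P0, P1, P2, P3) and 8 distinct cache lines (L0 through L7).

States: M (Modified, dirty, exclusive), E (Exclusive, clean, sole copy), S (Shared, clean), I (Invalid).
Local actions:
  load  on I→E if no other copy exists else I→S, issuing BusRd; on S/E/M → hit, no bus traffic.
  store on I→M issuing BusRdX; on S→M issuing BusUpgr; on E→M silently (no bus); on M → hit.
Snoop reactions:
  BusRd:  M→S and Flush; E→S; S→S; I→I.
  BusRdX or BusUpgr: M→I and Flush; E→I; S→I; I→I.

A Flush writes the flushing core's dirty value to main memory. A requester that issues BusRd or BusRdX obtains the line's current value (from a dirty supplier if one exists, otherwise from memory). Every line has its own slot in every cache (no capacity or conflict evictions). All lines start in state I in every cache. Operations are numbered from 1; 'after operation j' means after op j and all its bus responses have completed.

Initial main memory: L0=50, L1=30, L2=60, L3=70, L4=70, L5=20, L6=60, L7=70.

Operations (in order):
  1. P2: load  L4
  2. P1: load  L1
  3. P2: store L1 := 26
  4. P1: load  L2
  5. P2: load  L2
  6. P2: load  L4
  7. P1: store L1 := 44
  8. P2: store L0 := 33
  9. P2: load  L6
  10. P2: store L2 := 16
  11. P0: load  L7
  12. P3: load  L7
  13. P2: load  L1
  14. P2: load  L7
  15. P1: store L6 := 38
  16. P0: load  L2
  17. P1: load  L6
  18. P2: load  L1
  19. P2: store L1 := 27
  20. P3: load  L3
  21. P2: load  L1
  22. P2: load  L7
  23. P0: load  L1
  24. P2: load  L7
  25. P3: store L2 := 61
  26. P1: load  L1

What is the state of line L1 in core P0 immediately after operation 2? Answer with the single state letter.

state = I

step 1: P2: load  L4  ⟶  IIEI  (L4)  txn=BusRd  M[L4]=70
step 2: P1: load  L1  ⟶  IEII  (L1)  txn=BusRd  M[L1]=30
step 3: P2: store L1 := 26  ⟶  IIMI  (L1)  txn=BusRdX  M[L1]=30
step 4: P1: load  L2  ⟶  IEII  (L2)  txn=BusRd  M[L2]=60
step 5: P2: load  L2  ⟶  ISSI  (L2)  txn=BusRd  M[L2]=60
step 6: P2: load  L4  ⟶  IIEI  (L4)  txn=∅  M[L4]=70
step 7: P1: store L1 := 44  ⟶  IMII  (L1)  txn=BusRdX+Flush  M[L1]=26
step 8: P2: store L0 := 33  ⟶  IIMI  (L0)  txn=BusRdX  M[L0]=50
step 9: P2: load  L6  ⟶  IIEI  (L6)  txn=BusRd  M[L6]=60
step 10: P2: store L2 := 16  ⟶  IIMI  (L2)  txn=BusUpgr  M[L2]=60
step 11: P0: load  L7  ⟶  EIII  (L7)  txn=BusRd  M[L7]=70
step 12: P3: load  L7  ⟶  SIIS  (L7)  txn=BusRd  M[L7]=70
step 13: P2: load  L1  ⟶  ISSI  (L1)  txn=BusRd+Flush  M[L1]=44
step 14: P2: load  L7  ⟶  SISS  (L7)  txn=BusRd  M[L7]=70
step 15: P1: store L6 := 38  ⟶  IMII  (L6)  txn=BusRdX  M[L6]=60
step 16: P0: load  L2  ⟶  SISI  (L2)  txn=BusRd+Flush  M[L2]=16
step 17: P1: load  L6  ⟶  IMII  (L6)  txn=∅  M[L6]=60
step 18: P2: load  L1  ⟶  ISSI  (L1)  txn=∅  M[L1]=44
step 19: P2: store L1 := 27  ⟶  IIMI  (L1)  txn=BusUpgr  M[L1]=44
step 20: P3: load  L3  ⟶  IIIE  (L3)  txn=BusRd  M[L3]=70
step 21: P2: load  L1  ⟶  IIMI  (L1)  txn=∅  M[L1]=44
step 22: P2: load  L7  ⟶  SISS  (L7)  txn=∅  M[L7]=70
step 23: P0: load  L1  ⟶  SISI  (L1)  txn=BusRd+Flush  M[L1]=27
step 24: P2: load  L7  ⟶  SISS  (L7)  txn=∅  M[L7]=70
step 25: P3: store L2 := 61  ⟶  IIIM  (L2)  txn=BusRdX  M[L2]=16
step 26: P1: load  L1  ⟶  SSSI  (L1)  txn=BusRd  M[L1]=27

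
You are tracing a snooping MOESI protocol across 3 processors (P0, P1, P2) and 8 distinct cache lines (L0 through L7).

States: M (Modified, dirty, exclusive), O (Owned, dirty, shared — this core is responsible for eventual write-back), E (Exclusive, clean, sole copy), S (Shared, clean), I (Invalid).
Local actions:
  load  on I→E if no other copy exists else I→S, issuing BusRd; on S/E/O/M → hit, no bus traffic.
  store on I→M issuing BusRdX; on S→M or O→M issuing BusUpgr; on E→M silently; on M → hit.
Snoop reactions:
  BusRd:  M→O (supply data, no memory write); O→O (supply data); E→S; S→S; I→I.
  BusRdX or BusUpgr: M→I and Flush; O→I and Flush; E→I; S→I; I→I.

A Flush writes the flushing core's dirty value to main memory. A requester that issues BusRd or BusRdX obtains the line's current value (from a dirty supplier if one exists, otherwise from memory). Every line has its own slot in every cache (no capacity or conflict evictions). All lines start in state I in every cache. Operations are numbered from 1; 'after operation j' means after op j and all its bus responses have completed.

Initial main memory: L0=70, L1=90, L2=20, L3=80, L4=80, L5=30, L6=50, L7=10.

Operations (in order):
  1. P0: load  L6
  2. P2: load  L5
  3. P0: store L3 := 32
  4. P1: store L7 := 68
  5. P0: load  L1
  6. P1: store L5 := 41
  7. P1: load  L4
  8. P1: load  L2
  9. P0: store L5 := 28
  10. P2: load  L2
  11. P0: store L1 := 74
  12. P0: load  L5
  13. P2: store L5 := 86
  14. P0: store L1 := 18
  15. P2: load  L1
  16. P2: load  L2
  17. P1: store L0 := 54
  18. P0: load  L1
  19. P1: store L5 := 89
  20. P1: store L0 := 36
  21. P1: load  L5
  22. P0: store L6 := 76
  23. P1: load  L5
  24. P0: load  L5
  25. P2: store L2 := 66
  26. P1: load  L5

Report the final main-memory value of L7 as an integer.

memory[L7] = 10

step 1: P0: load  L6  ⟶  EII  (L6)  txn=BusRd  M[L6]=50
step 2: P2: load  L5  ⟶  IIE  (L5)  txn=BusRd  M[L5]=30
step 3: P0: store L3 := 32  ⟶  MII  (L3)  txn=BusRdX  M[L3]=80
step 4: P1: store L7 := 68  ⟶  IMI  (L7)  txn=BusRdX  M[L7]=10
step 5: P0: load  L1  ⟶  EII  (L1)  txn=BusRd  M[L1]=90
step 6: P1: store L5 := 41  ⟶  IMI  (L5)  txn=BusRdX  M[L5]=30
step 7: P1: load  L4  ⟶  IEI  (L4)  txn=BusRd  M[L4]=80
step 8: P1: load  L2  ⟶  IEI  (L2)  txn=BusRd  M[L2]=20
step 9: P0: store L5 := 28  ⟶  MII  (L5)  txn=BusRdX+Flush  M[L5]=41
step 10: P2: load  L2  ⟶  ISS  (L2)  txn=BusRd  M[L2]=20
step 11: P0: store L1 := 74  ⟶  MII  (L1)  txn=∅  M[L1]=90
step 12: P0: load  L5  ⟶  MII  (L5)  txn=∅  M[L5]=41
step 13: P2: store L5 := 86  ⟶  IIM  (L5)  txn=BusRdX+Flush  M[L5]=28
step 14: P0: store L1 := 18  ⟶  MII  (L1)  txn=∅  M[L1]=90
step 15: P2: load  L1  ⟶  OIS  (L1)  txn=BusRd  M[L1]=90
step 16: P2: load  L2  ⟶  ISS  (L2)  txn=∅  M[L2]=20
step 17: P1: store L0 := 54  ⟶  IMI  (L0)  txn=BusRdX  M[L0]=70
step 18: P0: load  L1  ⟶  OIS  (L1)  txn=∅  M[L1]=90
step 19: P1: store L5 := 89  ⟶  IMI  (L5)  txn=BusRdX+Flush  M[L5]=86
step 20: P1: store L0 := 36  ⟶  IMI  (L0)  txn=∅  M[L0]=70
step 21: P1: load  L5  ⟶  IMI  (L5)  txn=∅  M[L5]=86
step 22: P0: store L6 := 76  ⟶  MII  (L6)  txn=∅  M[L6]=50
step 23: P1: load  L5  ⟶  IMI  (L5)  txn=∅  M[L5]=86
step 24: P0: load  L5  ⟶  SOI  (L5)  txn=BusRd  M[L5]=86
step 25: P2: store L2 := 66  ⟶  IIM  (L2)  txn=BusUpgr  M[L2]=20
step 26: P1: load  L5  ⟶  SOI  (L5)  txn=∅  M[L5]=86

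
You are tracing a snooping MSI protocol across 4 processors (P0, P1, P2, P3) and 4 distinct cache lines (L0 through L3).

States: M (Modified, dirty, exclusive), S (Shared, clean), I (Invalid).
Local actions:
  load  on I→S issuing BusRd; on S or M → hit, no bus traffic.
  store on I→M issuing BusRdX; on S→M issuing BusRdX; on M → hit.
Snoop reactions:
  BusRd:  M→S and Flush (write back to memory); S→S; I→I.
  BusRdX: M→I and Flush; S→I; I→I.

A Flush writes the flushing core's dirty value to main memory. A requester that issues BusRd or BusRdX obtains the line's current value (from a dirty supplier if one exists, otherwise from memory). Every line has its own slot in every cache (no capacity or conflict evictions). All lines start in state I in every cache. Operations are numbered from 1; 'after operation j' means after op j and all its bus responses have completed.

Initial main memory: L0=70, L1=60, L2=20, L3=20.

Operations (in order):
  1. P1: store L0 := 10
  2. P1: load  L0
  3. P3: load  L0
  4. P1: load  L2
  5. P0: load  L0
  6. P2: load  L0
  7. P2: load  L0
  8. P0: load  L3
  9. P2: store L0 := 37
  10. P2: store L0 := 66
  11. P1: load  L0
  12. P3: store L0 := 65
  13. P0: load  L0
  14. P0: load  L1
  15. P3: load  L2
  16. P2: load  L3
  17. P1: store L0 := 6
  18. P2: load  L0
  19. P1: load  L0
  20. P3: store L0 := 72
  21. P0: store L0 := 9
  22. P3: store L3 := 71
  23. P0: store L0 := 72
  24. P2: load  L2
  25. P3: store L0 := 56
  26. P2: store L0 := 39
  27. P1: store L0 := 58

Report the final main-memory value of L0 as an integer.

memory[L0] = 39

[1] P1: store L0 := 10 | P0:I, P1:M(10), P2:I, P3:I | bus: BusRdX
[2] P1: load  L0 | P0:I, P1:M(10), P2:I, P3:I | bus: none
[3] P3: load  L0 | P0:I, P1:S(10), P2:I, P3:S(10) | bus: BusRd,Flush
[4] P1: load  L2 | P0:I, P1:S(20), P2:I, P3:I | bus: BusRd
[5] P0: load  L0 | P0:S(10), P1:S(10), P2:I, P3:S(10) | bus: BusRd
[6] P2: load  L0 | P0:S(10), P1:S(10), P2:S(10), P3:S(10) | bus: BusRd
[7] P2: load  L0 | P0:S(10), P1:S(10), P2:S(10), P3:S(10) | bus: none
[8] P0: load  L3 | P0:S(20), P1:I, P2:I, P3:I | bus: BusRd
[9] P2: store L0 := 37 | P0:I, P1:I, P2:M(37), P3:I | bus: BusRdX
[10] P2: store L0 := 66 | P0:I, P1:I, P2:M(66), P3:I | bus: none
[11] P1: load  L0 | P0:I, P1:S(66), P2:S(66), P3:I | bus: BusRd,Flush
[12] P3: store L0 := 65 | P0:I, P1:I, P2:I, P3:M(65) | bus: BusRdX
[13] P0: load  L0 | P0:S(65), P1:I, P2:I, P3:S(65) | bus: BusRd,Flush
[14] P0: load  L1 | P0:S(60), P1:I, P2:I, P3:I | bus: BusRd
[15] P3: load  L2 | P0:I, P1:S(20), P2:I, P3:S(20) | bus: BusRd
[16] P2: load  L3 | P0:S(20), P1:I, P2:S(20), P3:I | bus: BusRd
[17] P1: store L0 := 6 | P0:I, P1:M(6), P2:I, P3:I | bus: BusRdX
[18] P2: load  L0 | P0:I, P1:S(6), P2:S(6), P3:I | bus: BusRd,Flush
[19] P1: load  L0 | P0:I, P1:S(6), P2:S(6), P3:I | bus: none
[20] P3: store L0 := 72 | P0:I, P1:I, P2:I, P3:M(72) | bus: BusRdX
[21] P0: store L0 := 9 | P0:M(9), P1:I, P2:I, P3:I | bus: BusRdX,Flush
[22] P3: store L3 := 71 | P0:I, P1:I, P2:I, P3:M(71) | bus: BusRdX
[23] P0: store L0 := 72 | P0:M(72), P1:I, P2:I, P3:I | bus: none
[24] P2: load  L2 | P0:I, P1:S(20), P2:S(20), P3:S(20) | bus: BusRd
[25] P3: store L0 := 56 | P0:I, P1:I, P2:I, P3:M(56) | bus: BusRdX,Flush
[26] P2: store L0 := 39 | P0:I, P1:I, P2:M(39), P3:I | bus: BusRdX,Flush
[27] P1: store L0 := 58 | P0:I, P1:M(58), P2:I, P3:I | bus: BusRdX,Flush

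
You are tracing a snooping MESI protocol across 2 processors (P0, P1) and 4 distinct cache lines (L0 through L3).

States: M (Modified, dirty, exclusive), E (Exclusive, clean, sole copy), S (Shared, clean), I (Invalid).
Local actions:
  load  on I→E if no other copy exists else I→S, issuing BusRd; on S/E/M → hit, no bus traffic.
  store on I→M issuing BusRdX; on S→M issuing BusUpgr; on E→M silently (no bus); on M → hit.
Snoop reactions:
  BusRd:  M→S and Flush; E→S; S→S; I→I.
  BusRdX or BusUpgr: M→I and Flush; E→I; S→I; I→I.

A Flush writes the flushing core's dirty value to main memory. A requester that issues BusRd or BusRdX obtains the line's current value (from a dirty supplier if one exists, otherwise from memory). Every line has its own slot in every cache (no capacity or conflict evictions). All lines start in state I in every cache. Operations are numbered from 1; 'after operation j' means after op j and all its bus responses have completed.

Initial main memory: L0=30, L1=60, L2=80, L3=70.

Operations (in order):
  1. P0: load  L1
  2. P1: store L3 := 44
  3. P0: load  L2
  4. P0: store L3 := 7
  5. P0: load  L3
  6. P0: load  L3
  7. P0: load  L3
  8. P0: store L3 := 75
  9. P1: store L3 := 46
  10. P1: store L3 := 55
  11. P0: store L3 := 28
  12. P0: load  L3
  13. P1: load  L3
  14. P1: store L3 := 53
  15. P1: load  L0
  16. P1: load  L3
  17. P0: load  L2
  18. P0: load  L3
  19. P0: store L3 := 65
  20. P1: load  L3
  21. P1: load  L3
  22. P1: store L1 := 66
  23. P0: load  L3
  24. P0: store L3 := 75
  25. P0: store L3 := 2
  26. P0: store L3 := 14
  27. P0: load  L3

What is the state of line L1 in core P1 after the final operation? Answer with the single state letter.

  op1 P0: load  L1 → E/I on L1; bus BusRd; mem=60
  op2 P1: store L3 := 44 → I/M on L3; bus BusRdX; mem=70
  op3 P0: load  L2 → E/I on L2; bus BusRd; mem=80
  op4 P0: store L3 := 7 → M/I on L3; bus BusRdX Flush; mem=44
  op5 P0: load  L3 → M/I on L3; bus (none); mem=44
  op6 P0: load  L3 → M/I on L3; bus (none); mem=44
  op7 P0: load  L3 → M/I on L3; bus (none); mem=44
  op8 P0: store L3 := 75 → M/I on L3; bus (none); mem=44
  op9 P1: store L3 := 46 → I/M on L3; bus BusRdX Flush; mem=75
  op10 P1: store L3 := 55 → I/M on L3; bus (none); mem=75
  op11 P0: store L3 := 28 → M/I on L3; bus BusRdX Flush; mem=55
  op12 P0: load  L3 → M/I on L3; bus (none); mem=55
  op13 P1: load  L3 → S/S on L3; bus BusRd Flush; mem=28
  op14 P1: store L3 := 53 → I/M on L3; bus BusUpgr; mem=28
  op15 P1: load  L0 → I/E on L0; bus BusRd; mem=30
  op16 P1: load  L3 → I/M on L3; bus (none); mem=28
  op17 P0: load  L2 → E/I on L2; bus (none); mem=80
  op18 P0: load  L3 → S/S on L3; bus BusRd Flush; mem=53
  op19 P0: store L3 := 65 → M/I on L3; bus BusUpgr; mem=53
  op20 P1: load  L3 → S/S on L3; bus BusRd Flush; mem=65
  op21 P1: load  L3 → S/S on L3; bus (none); mem=65
  op22 P1: store L1 := 66 → I/M on L1; bus BusRdX; mem=60
  op23 P0: load  L3 → S/S on L3; bus (none); mem=65
  op24 P0: store L3 := 75 → M/I on L3; bus BusUpgr; mem=65
  op25 P0: store L3 := 2 → M/I on L3; bus (none); mem=65
  op26 P0: store L3 := 14 → M/I on L3; bus (none); mem=65
  op27 P0: load  L3 → M/I on L3; bus (none); mem=65

state = M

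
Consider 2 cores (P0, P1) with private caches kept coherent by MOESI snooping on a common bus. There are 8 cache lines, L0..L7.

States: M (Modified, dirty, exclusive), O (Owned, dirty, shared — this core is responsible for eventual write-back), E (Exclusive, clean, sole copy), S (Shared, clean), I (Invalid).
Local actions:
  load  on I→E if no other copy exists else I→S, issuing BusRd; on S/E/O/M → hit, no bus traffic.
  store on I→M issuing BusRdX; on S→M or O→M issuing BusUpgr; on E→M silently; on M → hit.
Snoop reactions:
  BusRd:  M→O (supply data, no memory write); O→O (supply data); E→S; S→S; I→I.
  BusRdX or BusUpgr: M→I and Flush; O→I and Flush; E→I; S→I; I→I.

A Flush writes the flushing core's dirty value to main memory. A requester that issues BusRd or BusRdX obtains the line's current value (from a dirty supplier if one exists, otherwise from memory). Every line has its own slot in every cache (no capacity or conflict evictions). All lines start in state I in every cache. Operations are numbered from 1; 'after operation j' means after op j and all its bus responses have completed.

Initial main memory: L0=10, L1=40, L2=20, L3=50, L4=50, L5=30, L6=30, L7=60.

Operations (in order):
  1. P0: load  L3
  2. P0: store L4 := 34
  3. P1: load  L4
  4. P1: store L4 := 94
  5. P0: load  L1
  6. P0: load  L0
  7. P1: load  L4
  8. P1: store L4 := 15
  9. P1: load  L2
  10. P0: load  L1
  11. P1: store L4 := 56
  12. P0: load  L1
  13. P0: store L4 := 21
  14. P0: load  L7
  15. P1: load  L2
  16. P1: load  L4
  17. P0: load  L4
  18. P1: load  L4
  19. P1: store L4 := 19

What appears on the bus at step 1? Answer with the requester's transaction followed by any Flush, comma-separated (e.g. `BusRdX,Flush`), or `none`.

bus = BusRd

1. P0: load  L3  bus=[BusRd]  L3: P0=E P1=I  mem[L3]=50
2. P0: store L4 := 34  bus=[BusRdX]  L4: P0=M P1=I  mem[L4]=50
3. P1: load  L4  bus=[BusRd]  L4: P0=O P1=S  mem[L4]=50
4. P1: store L4 := 94  bus=[BusUpgr,Flush]  L4: P0=I P1=M  mem[L4]=34
5. P0: load  L1  bus=[BusRd]  L1: P0=E P1=I  mem[L1]=40
6. P0: load  L0  bus=[BusRd]  L0: P0=E P1=I  mem[L0]=10
7. P1: load  L4  bus=[-]  L4: P0=I P1=M  mem[L4]=34
8. P1: store L4 := 15  bus=[-]  L4: P0=I P1=M  mem[L4]=34
9. P1: load  L2  bus=[BusRd]  L2: P0=I P1=E  mem[L2]=20
10. P0: load  L1  bus=[-]  L1: P0=E P1=I  mem[L1]=40
11. P1: store L4 := 56  bus=[-]  L4: P0=I P1=M  mem[L4]=34
12. P0: load  L1  bus=[-]  L1: P0=E P1=I  mem[L1]=40
13. P0: store L4 := 21  bus=[BusRdX,Flush]  L4: P0=M P1=I  mem[L4]=56
14. P0: load  L7  bus=[BusRd]  L7: P0=E P1=I  mem[L7]=60
15. P1: load  L2  bus=[-]  L2: P0=I P1=E  mem[L2]=20
16. P1: load  L4  bus=[BusRd]  L4: P0=O P1=S  mem[L4]=56
17. P0: load  L4  bus=[-]  L4: P0=O P1=S  mem[L4]=56
18. P1: load  L4  bus=[-]  L4: P0=O P1=S  mem[L4]=56
19. P1: store L4 := 19  bus=[BusUpgr,Flush]  L4: P0=I P1=M  mem[L4]=21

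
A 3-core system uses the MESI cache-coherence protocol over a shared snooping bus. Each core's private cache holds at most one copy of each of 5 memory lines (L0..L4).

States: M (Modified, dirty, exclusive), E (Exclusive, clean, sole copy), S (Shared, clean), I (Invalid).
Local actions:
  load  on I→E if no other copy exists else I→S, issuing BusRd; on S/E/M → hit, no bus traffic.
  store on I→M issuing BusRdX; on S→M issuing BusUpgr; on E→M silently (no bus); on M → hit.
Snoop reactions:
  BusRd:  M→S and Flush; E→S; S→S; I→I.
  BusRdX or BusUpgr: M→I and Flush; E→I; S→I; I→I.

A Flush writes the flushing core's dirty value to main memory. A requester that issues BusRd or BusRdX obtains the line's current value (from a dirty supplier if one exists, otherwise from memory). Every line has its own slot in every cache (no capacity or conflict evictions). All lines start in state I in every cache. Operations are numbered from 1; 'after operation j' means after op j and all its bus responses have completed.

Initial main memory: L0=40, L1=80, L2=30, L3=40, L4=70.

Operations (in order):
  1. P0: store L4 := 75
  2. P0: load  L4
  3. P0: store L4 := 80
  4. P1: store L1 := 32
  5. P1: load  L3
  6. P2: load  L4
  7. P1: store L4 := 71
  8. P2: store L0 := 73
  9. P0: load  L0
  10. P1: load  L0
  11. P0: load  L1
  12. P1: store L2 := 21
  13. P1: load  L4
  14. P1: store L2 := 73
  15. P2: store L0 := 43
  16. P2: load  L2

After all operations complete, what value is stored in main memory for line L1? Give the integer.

step 1: P0: store L4 := 75  ⟶  MII  (L4)  txn=BusRdX  M[L4]=70
step 2: P0: load  L4  ⟶  MII  (L4)  txn=∅  M[L4]=70
step 3: P0: store L4 := 80  ⟶  MII  (L4)  txn=∅  M[L4]=70
step 4: P1: store L1 := 32  ⟶  IMI  (L1)  txn=BusRdX  M[L1]=80
step 5: P1: load  L3  ⟶  IEI  (L3)  txn=BusRd  M[L3]=40
step 6: P2: load  L4  ⟶  SIS  (L4)  txn=BusRd+Flush  M[L4]=80
step 7: P1: store L4 := 71  ⟶  IMI  (L4)  txn=BusRdX  M[L4]=80
step 8: P2: store L0 := 73  ⟶  IIM  (L0)  txn=BusRdX  M[L0]=40
step 9: P0: load  L0  ⟶  SIS  (L0)  txn=BusRd+Flush  M[L0]=73
step 10: P1: load  L0  ⟶  SSS  (L0)  txn=BusRd  M[L0]=73
step 11: P0: load  L1  ⟶  SSI  (L1)  txn=BusRd+Flush  M[L1]=32
step 12: P1: store L2 := 21  ⟶  IMI  (L2)  txn=BusRdX  M[L2]=30
step 13: P1: load  L4  ⟶  IMI  (L4)  txn=∅  M[L4]=80
step 14: P1: store L2 := 73  ⟶  IMI  (L2)  txn=∅  M[L2]=30
step 15: P2: store L0 := 43  ⟶  IIM  (L0)  txn=BusUpgr  M[L0]=73
step 16: P2: load  L2  ⟶  ISS  (L2)  txn=BusRd+Flush  M[L2]=73

memory[L1] = 32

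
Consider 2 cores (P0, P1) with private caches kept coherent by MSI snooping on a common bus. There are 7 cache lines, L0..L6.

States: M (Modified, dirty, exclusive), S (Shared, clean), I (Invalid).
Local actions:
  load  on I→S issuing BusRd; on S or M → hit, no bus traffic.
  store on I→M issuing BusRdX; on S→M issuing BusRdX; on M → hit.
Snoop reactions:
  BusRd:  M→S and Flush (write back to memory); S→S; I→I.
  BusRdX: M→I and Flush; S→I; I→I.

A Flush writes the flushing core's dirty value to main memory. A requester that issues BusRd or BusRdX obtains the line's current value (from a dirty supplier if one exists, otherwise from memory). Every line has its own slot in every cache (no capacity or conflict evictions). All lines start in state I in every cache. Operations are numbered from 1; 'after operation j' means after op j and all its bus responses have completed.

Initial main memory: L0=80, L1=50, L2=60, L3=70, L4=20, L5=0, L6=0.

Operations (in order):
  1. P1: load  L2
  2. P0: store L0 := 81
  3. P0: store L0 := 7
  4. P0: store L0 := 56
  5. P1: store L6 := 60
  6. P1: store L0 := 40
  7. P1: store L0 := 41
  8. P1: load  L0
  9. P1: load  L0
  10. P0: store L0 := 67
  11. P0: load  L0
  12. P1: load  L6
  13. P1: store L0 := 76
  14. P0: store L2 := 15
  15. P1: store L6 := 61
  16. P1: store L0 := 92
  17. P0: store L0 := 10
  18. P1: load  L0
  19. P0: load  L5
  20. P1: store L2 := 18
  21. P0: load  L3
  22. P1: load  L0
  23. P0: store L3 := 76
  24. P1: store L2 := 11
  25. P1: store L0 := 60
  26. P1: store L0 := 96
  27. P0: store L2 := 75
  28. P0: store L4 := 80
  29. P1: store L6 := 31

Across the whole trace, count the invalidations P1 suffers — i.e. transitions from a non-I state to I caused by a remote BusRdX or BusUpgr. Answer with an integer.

invalidations = 4

step 1: P1: load  L2  ⟶  IS  (L2)  txn=BusRd  M[L2]=60
step 2: P0: store L0 := 81  ⟶  MI  (L0)  txn=BusRdX  M[L0]=80
step 3: P0: store L0 := 7  ⟶  MI  (L0)  txn=∅  M[L0]=80
step 4: P0: store L0 := 56  ⟶  MI  (L0)  txn=∅  M[L0]=80
step 5: P1: store L6 := 60  ⟶  IM  (L6)  txn=BusRdX  M[L6]=0
step 6: P1: store L0 := 40  ⟶  IM  (L0)  txn=BusRdX+Flush  M[L0]=56
step 7: P1: store L0 := 41  ⟶  IM  (L0)  txn=∅  M[L0]=56
step 8: P1: load  L0  ⟶  IM  (L0)  txn=∅  M[L0]=56
step 9: P1: load  L0  ⟶  IM  (L0)  txn=∅  M[L0]=56
step 10: P0: store L0 := 67  ⟶  MI  (L0)  txn=BusRdX+Flush  M[L0]=41
step 11: P0: load  L0  ⟶  MI  (L0)  txn=∅  M[L0]=41
step 12: P1: load  L6  ⟶  IM  (L6)  txn=∅  M[L6]=0
step 13: P1: store L0 := 76  ⟶  IM  (L0)  txn=BusRdX+Flush  M[L0]=67
step 14: P0: store L2 := 15  ⟶  MI  (L2)  txn=BusRdX  M[L2]=60
step 15: P1: store L6 := 61  ⟶  IM  (L6)  txn=∅  M[L6]=0
step 16: P1: store L0 := 92  ⟶  IM  (L0)  txn=∅  M[L0]=67
step 17: P0: store L0 := 10  ⟶  MI  (L0)  txn=BusRdX+Flush  M[L0]=92
step 18: P1: load  L0  ⟶  SS  (L0)  txn=BusRd+Flush  M[L0]=10
step 19: P0: load  L5  ⟶  SI  (L5)  txn=BusRd  M[L5]=0
step 20: P1: store L2 := 18  ⟶  IM  (L2)  txn=BusRdX+Flush  M[L2]=15
step 21: P0: load  L3  ⟶  SI  (L3)  txn=BusRd  M[L3]=70
step 22: P1: load  L0  ⟶  SS  (L0)  txn=∅  M[L0]=10
step 23: P0: store L3 := 76  ⟶  MI  (L3)  txn=BusRdX  M[L3]=70
step 24: P1: store L2 := 11  ⟶  IM  (L2)  txn=∅  M[L2]=15
step 25: P1: store L0 := 60  ⟶  IM  (L0)  txn=BusRdX  M[L0]=10
step 26: P1: store L0 := 96  ⟶  IM  (L0)  txn=∅  M[L0]=10
step 27: P0: store L2 := 75  ⟶  MI  (L2)  txn=BusRdX+Flush  M[L2]=11
step 28: P0: store L4 := 80  ⟶  MI  (L4)  txn=BusRdX  M[L4]=20
step 29: P1: store L6 := 31  ⟶  IM  (L6)  txn=∅  M[L6]=0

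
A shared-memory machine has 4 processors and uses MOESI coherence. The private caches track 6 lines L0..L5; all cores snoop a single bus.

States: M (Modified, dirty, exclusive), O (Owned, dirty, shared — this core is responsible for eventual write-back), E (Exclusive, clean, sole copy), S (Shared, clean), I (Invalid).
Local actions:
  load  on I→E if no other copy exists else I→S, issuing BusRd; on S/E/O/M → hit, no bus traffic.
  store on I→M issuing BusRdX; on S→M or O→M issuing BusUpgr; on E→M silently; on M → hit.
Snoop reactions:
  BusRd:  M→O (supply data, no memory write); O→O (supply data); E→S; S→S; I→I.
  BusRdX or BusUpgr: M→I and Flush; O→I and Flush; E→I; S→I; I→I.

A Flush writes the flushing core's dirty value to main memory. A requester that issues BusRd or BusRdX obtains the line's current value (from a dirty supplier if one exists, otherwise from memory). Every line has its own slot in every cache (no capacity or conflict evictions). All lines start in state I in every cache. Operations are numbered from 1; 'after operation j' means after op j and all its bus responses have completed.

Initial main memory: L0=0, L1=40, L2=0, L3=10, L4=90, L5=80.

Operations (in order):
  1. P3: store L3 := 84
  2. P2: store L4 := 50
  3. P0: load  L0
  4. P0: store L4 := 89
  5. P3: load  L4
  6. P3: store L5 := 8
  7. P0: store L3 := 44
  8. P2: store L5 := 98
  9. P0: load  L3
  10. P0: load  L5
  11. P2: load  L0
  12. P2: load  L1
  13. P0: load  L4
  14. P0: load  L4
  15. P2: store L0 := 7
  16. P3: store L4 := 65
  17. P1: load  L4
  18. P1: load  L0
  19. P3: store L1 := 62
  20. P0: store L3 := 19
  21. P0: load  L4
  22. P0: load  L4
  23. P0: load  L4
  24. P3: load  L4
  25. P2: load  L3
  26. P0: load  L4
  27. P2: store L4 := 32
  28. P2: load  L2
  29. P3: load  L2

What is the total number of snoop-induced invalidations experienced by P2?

1. P3: store L3 := 84  bus=[BusRdX]  L3: P0=I P1=I P2=I P3=M  mem[L3]=10
2. P2: store L4 := 50  bus=[BusRdX]  L4: P0=I P1=I P2=M P3=I  mem[L4]=90
3. P0: load  L0  bus=[BusRd]  L0: P0=E P1=I P2=I P3=I  mem[L0]=0
4. P0: store L4 := 89  bus=[BusRdX,Flush]  L4: P0=M P1=I P2=I P3=I  mem[L4]=50
5. P3: load  L4  bus=[BusRd]  L4: P0=O P1=I P2=I P3=S  mem[L4]=50
6. P3: store L5 := 8  bus=[BusRdX]  L5: P0=I P1=I P2=I P3=M  mem[L5]=80
7. P0: store L3 := 44  bus=[BusRdX,Flush]  L3: P0=M P1=I P2=I P3=I  mem[L3]=84
8. P2: store L5 := 98  bus=[BusRdX,Flush]  L5: P0=I P1=I P2=M P3=I  mem[L5]=8
9. P0: load  L3  bus=[-]  L3: P0=M P1=I P2=I P3=I  mem[L3]=84
10. P0: load  L5  bus=[BusRd]  L5: P0=S P1=I P2=O P3=I  mem[L5]=8
11. P2: load  L0  bus=[BusRd]  L0: P0=S P1=I P2=S P3=I  mem[L0]=0
12. P2: load  L1  bus=[BusRd]  L1: P0=I P1=I P2=E P3=I  mem[L1]=40
13. P0: load  L4  bus=[-]  L4: P0=O P1=I P2=I P3=S  mem[L4]=50
14. P0: load  L4  bus=[-]  L4: P0=O P1=I P2=I P3=S  mem[L4]=50
15. P2: store L0 := 7  bus=[BusUpgr]  L0: P0=I P1=I P2=M P3=I  mem[L0]=0
16. P3: store L4 := 65  bus=[BusUpgr,Flush]  L4: P0=I P1=I P2=I P3=M  mem[L4]=89
17. P1: load  L4  bus=[BusRd]  L4: P0=I P1=S P2=I P3=O  mem[L4]=89
18. P1: load  L0  bus=[BusRd]  L0: P0=I P1=S P2=O P3=I  mem[L0]=0
19. P3: store L1 := 62  bus=[BusRdX]  L1: P0=I P1=I P2=I P3=M  mem[L1]=40
20. P0: store L3 := 19  bus=[-]  L3: P0=M P1=I P2=I P3=I  mem[L3]=84
21. P0: load  L4  bus=[BusRd]  L4: P0=S P1=S P2=I P3=O  mem[L4]=89
22. P0: load  L4  bus=[-]  L4: P0=S P1=S P2=I P3=O  mem[L4]=89
23. P0: load  L4  bus=[-]  L4: P0=S P1=S P2=I P3=O  mem[L4]=89
24. P3: load  L4  bus=[-]  L4: P0=S P1=S P2=I P3=O  mem[L4]=89
25. P2: load  L3  bus=[BusRd]  L3: P0=O P1=I P2=S P3=I  mem[L3]=84
26. P0: load  L4  bus=[-]  L4: P0=S P1=S P2=I P3=O  mem[L4]=89
27. P2: store L4 := 32  bus=[BusRdX,Flush]  L4: P0=I P1=I P2=M P3=I  mem[L4]=65
28. P2: load  L2  bus=[BusRd]  L2: P0=I P1=I P2=E P3=I  mem[L2]=0
29. P3: load  L2  bus=[BusRd]  L2: P0=I P1=I P2=S P3=S  mem[L2]=0

invalidations = 2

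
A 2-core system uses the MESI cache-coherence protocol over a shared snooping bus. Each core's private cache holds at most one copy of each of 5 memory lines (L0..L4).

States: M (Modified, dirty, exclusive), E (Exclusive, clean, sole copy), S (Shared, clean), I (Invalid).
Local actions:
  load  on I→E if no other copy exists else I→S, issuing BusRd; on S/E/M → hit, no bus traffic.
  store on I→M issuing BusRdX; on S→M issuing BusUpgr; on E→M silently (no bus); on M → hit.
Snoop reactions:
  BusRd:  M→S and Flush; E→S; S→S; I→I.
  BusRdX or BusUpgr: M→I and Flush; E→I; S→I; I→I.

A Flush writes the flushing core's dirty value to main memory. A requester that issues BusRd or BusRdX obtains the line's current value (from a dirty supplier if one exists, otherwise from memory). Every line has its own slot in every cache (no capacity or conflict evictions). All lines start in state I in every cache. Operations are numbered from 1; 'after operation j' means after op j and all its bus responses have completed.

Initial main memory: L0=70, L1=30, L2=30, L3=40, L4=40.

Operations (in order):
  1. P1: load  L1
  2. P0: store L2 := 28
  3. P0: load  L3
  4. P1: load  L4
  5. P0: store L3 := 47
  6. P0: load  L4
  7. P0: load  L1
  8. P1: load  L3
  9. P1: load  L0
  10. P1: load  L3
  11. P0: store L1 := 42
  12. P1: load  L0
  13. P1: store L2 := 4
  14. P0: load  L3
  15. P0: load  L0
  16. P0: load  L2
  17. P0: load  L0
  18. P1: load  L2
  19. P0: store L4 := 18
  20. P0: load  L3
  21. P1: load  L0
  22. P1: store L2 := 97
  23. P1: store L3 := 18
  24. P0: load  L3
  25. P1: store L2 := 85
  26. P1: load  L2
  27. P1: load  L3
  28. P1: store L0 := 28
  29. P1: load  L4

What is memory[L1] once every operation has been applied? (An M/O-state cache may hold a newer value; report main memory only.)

1. P1: load  L1  bus=[BusRd]  L1: P0=I P1=E  mem[L1]=30
2. P0: store L2 := 28  bus=[BusRdX]  L2: P0=M P1=I  mem[L2]=30
3. P0: load  L3  bus=[BusRd]  L3: P0=E P1=I  mem[L3]=40
4. P1: load  L4  bus=[BusRd]  L4: P0=I P1=E  mem[L4]=40
5. P0: store L3 := 47  bus=[-]  L3: P0=M P1=I  mem[L3]=40
6. P0: load  L4  bus=[BusRd]  L4: P0=S P1=S  mem[L4]=40
7. P0: load  L1  bus=[BusRd]  L1: P0=S P1=S  mem[L1]=30
8. P1: load  L3  bus=[BusRd,Flush]  L3: P0=S P1=S  mem[L3]=47
9. P1: load  L0  bus=[BusRd]  L0: P0=I P1=E  mem[L0]=70
10. P1: load  L3  bus=[-]  L3: P0=S P1=S  mem[L3]=47
11. P0: store L1 := 42  bus=[BusUpgr]  L1: P0=M P1=I  mem[L1]=30
12. P1: load  L0  bus=[-]  L0: P0=I P1=E  mem[L0]=70
13. P1: store L2 := 4  bus=[BusRdX,Flush]  L2: P0=I P1=M  mem[L2]=28
14. P0: load  L3  bus=[-]  L3: P0=S P1=S  mem[L3]=47
15. P0: load  L0  bus=[BusRd]  L0: P0=S P1=S  mem[L0]=70
16. P0: load  L2  bus=[BusRd,Flush]  L2: P0=S P1=S  mem[L2]=4
17. P0: load  L0  bus=[-]  L0: P0=S P1=S  mem[L0]=70
18. P1: load  L2  bus=[-]  L2: P0=S P1=S  mem[L2]=4
19. P0: store L4 := 18  bus=[BusUpgr]  L4: P0=M P1=I  mem[L4]=40
20. P0: load  L3  bus=[-]  L3: P0=S P1=S  mem[L3]=47
21. P1: load  L0  bus=[-]  L0: P0=S P1=S  mem[L0]=70
22. P1: store L2 := 97  bus=[BusUpgr]  L2: P0=I P1=M  mem[L2]=4
23. P1: store L3 := 18  bus=[BusUpgr]  L3: P0=I P1=M  mem[L3]=47
24. P0: load  L3  bus=[BusRd,Flush]  L3: P0=S P1=S  mem[L3]=18
25. P1: store L2 := 85  bus=[-]  L2: P0=I P1=M  mem[L2]=4
26. P1: load  L2  bus=[-]  L2: P0=I P1=M  mem[L2]=4
27. P1: load  L3  bus=[-]  L3: P0=S P1=S  mem[L3]=18
28. P1: store L0 := 28  bus=[BusUpgr]  L0: P0=I P1=M  mem[L0]=70
29. P1: load  L4  bus=[BusRd,Flush]  L4: P0=S P1=S  mem[L4]=18

memory[L1] = 30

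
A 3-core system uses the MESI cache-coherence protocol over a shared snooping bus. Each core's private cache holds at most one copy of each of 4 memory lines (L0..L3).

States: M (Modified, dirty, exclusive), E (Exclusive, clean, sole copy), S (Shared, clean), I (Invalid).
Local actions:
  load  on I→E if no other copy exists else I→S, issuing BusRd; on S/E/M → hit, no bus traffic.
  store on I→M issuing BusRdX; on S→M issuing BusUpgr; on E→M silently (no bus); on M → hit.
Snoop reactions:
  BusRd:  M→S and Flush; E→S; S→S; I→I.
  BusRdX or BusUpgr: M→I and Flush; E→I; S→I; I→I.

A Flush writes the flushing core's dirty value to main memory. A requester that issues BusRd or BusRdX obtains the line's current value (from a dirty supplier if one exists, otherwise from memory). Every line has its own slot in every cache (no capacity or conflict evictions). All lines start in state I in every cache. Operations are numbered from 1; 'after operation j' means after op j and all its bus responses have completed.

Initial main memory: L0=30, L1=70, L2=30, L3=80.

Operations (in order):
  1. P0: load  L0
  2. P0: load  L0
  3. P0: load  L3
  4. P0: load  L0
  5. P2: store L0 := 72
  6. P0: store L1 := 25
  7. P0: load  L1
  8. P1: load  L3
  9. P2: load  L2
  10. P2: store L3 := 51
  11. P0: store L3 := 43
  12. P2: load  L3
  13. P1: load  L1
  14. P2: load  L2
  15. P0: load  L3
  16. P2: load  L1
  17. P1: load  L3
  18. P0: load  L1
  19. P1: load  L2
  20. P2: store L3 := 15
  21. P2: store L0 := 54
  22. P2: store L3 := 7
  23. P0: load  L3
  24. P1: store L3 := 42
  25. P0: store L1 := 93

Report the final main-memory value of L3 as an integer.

memory[L3] = 7

  op1 P0: load  L0 → E/I/I on L0; bus BusRd; mem=30
  op2 P0: load  L0 → E/I/I on L0; bus (none); mem=30
  op3 P0: load  L3 → E/I/I on L3; bus BusRd; mem=80
  op4 P0: load  L0 → E/I/I on L0; bus (none); mem=30
  op5 P2: store L0 := 72 → I/I/M on L0; bus BusRdX; mem=30
  op6 P0: store L1 := 25 → M/I/I on L1; bus BusRdX; mem=70
  op7 P0: load  L1 → M/I/I on L1; bus (none); mem=70
  op8 P1: load  L3 → S/S/I on L3; bus BusRd; mem=80
  op9 P2: load  L2 → I/I/E on L2; bus BusRd; mem=30
  op10 P2: store L3 := 51 → I/I/M on L3; bus BusRdX; mem=80
  op11 P0: store L3 := 43 → M/I/I on L3; bus BusRdX Flush; mem=51
  op12 P2: load  L3 → S/I/S on L3; bus BusRd Flush; mem=43
  op13 P1: load  L1 → S/S/I on L1; bus BusRd Flush; mem=25
  op14 P2: load  L2 → I/I/E on L2; bus (none); mem=30
  op15 P0: load  L3 → S/I/S on L3; bus (none); mem=43
  op16 P2: load  L1 → S/S/S on L1; bus BusRd; mem=25
  op17 P1: load  L3 → S/S/S on L3; bus BusRd; mem=43
  op18 P0: load  L1 → S/S/S on L1; bus (none); mem=25
  op19 P1: load  L2 → I/S/S on L2; bus BusRd; mem=30
  op20 P2: store L3 := 15 → I/I/M on L3; bus BusUpgr; mem=43
  op21 P2: store L0 := 54 → I/I/M on L0; bus (none); mem=30
  op22 P2: store L3 := 7 → I/I/M on L3; bus (none); mem=43
  op23 P0: load  L3 → S/I/S on L3; bus BusRd Flush; mem=7
  op24 P1: store L3 := 42 → I/M/I on L3; bus BusRdX; mem=7
  op25 P0: store L1 := 93 → M/I/I on L1; bus BusUpgr; mem=25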